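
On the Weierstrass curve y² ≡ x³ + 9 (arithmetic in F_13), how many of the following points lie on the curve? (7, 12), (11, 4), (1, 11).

(7, 12): 12² ≡ 1, rhs ≡ 1 → on.
(11, 4): 4² ≡ 3, rhs ≡ 1 → off.
(1, 11): 11² ≡ 4, rhs ≡ 10 → off.

1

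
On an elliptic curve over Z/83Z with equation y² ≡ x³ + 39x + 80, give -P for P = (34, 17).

(34, 66)

-(34, 17) = (34, -17 mod 83) = (34, 66).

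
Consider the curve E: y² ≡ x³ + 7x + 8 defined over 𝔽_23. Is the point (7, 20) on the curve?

yes

y² = 20² ≡ 9; x³ + 7x + 8 = 400 ≡ 9 (mod 23). 9 = 9.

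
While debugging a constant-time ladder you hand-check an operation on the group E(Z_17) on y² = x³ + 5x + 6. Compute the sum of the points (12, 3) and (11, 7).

(12, 3) + (11, 7). λ = (7 - 3)/(11 - 12) ≡ 4/16 mod 17. 16⁻¹ ≡ 16 (mod 17) since 16·16 = 256 ≡ 1, so λ ≡ 13.
  x = λ² - 12 - 11 = 169 - 23 ≡ 10; y = λ·(12 - 10) - 3 ≡ 6. → (10, 6)

(10, 6)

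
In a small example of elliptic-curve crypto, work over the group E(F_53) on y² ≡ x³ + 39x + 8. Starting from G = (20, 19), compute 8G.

(34, 26)

Double-and-add on 8 = (1000)₂. Start with G = (20, 19) for the leading 1-bit.
double: tangent at (20, 19): λ = (3·20² + 39)/(2·19) ≡ 20/38. 38⁻¹ ≡ 7 (mod 53), so λ ≡ 20·7 ≡ 34.
  x = λ² - 20 - 20 = 1156 - 40 ≡ 3; y = λ·(20 - 3) - 19 ≡ 29. → (3, 29)
double: tangent at (3, 29): λ = (3·3² + 39)/(2·29) ≡ 13/5. 5⁻¹ ≡ 32 (mod 53), so λ ≡ 13·32 ≡ 45.
  x = λ² - 3 - 3 = 2025 - 6 ≡ 5; y = λ·(3 - 5) - 29 ≡ 40. → (5, 40)
double: tangent at (5, 40): λ = (3·5² + 39)/(2·40) ≡ 8/27. 27⁻¹ ≡ 2 (mod 53) since 27·2 = 54 ≡ 1, so λ ≡ 8·2 ≡ 16.
  x = λ² - 5 - 5 = 256 - 10 ≡ 34; y = λ·(5 - 34) - 40 ≡ 26. → (34, 26)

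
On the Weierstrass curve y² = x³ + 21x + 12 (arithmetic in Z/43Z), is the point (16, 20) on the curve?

y² = 20² ≡ 13; x³ + 21x + 12 = 4444 ≡ 15 (mod 43). 13 ≠ 15.

no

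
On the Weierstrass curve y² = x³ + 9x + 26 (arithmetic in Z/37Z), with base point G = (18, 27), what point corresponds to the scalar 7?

(27, 34)

Repeated addition: build up to 7G.
2G: tangent at (18, 27): λ = (3·18² + 9)/(2·27) ≡ 19/17. 17⁻¹ ≡ 24 (mod 37), so λ ≡ 19·24 ≡ 12.
  x = λ² - 18 - 18 = 144 - 36 ≡ 34; y = λ·(18 - 34) - 27 ≡ 3. → (34, 3)
3G: (34, 3) + (18, 27). λ = (27 - 3)/(18 - 34) ≡ 24/21 mod 37. 21⁻¹ ≡ 30 (mod 37) since 21·30 = 630 ≡ 1, so λ ≡ 17.
  x = λ² - 34 - 18 = 289 - 52 ≡ 15; y = λ·(34 - 15) - 3 ≡ 24. → (15, 24)
4G: (15, 24) + (18, 27). λ = (27 - 24)/(18 - 15) ≡ 3/3 mod 37. 3⁻¹ ≡ 25 (mod 37), so λ ≡ 1.
  x = λ² - 15 - 18 = 1 - 33 ≡ 5; y = λ·(15 - 5) - 24 ≡ 23. → (5, 23)
5G: (5, 23) + (18, 27). λ = (27 - 23)/(18 - 5) ≡ 4/13 mod 37. 13⁻¹ ≡ 20 (mod 37) since 13·20 = 260 ≡ 1, so λ ≡ 6.
  x = λ² - 5 - 18 = 36 - 23 ≡ 13; y = λ·(5 - 13) - 23 ≡ 3. → (13, 3)
6G: (13, 3) + (18, 27). λ = (27 - 3)/(18 - 13) ≡ 24/5 mod 37. 5⁻¹ ≡ 15 (mod 37) since 5·15 = 75 ≡ 1, so λ ≡ 27.
  x = λ² - 13 - 18 = 729 - 31 ≡ 32; y = λ·(13 - 32) - 3 ≡ 2. → (32, 2)
7G: (32, 2) + (18, 27). λ = (27 - 2)/(18 - 32) ≡ 25/23 mod 37. 23⁻¹ ≡ 29 (mod 37), so λ ≡ 22.
  x = λ² - 32 - 18 = 484 - 50 ≡ 27; y = λ·(32 - 27) - 2 ≡ 34. → (27, 34)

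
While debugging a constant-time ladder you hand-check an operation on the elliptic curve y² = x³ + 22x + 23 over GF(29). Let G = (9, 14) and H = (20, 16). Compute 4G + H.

First 4G:
Repeated addition: build up to 4G.
2G: tangent at (9, 14): λ = (3·9² + 22)/(2·14) ≡ 4/28. 28⁻¹ ≡ 28 (mod 29) since 28·28 = 784 ≡ 1, so λ ≡ 4·28 ≡ 25.
  x = λ² - 9 - 9 = 625 - 18 ≡ 27; y = λ·(9 - 27) - 14 ≡ 0. → (27, 0)
3G: (27, 0) + (9, 14). λ = (14 - 0)/(9 - 27) ≡ 14/11 mod 29. 11⁻¹ ≡ 8 (mod 29) since 11·8 = 88 ≡ 1, so λ ≡ 25.
  x = λ² - 27 - 9 = 625 - 36 ≡ 9; y = λ·(27 - 9) - 0 ≡ 15. → (9, 15)
4G: (9, 15) + (9, 14): same x and y₁ ≡ -y₂, so the sum is 𝒪.
4G = 𝒪.
Finally 4G + H:
𝒪 + (20, 16) = (20, 16) (identity).

(20, 16)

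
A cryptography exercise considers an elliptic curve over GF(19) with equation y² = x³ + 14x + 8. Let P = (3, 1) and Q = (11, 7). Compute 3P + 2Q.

(11, 12)

First 3P:
Repeated addition: build up to 3P.
2P: tangent at (3, 1): λ = (3·3² + 14)/(2·1) ≡ 3/2. 2⁻¹ ≡ 10 (mod 19) since 2·10 = 20 ≡ 1, so λ ≡ 3·10 ≡ 11.
  x = λ² - 3 - 3 = 121 - 6 ≡ 1; y = λ·(3 - 1) - 1 ≡ 2. → (1, 2)
3P: (1, 2) + (3, 1). λ = (1 - 2)/(3 - 1) ≡ 18/2 mod 19. 2⁻¹ ≡ 10 (mod 19), so λ ≡ 9.
  x = λ² - 1 - 3 = 81 - 4 ≡ 1; y = λ·(1 - 1) - 2 ≡ 17. → (1, 17)
3P = (1, 17).
Next 2Q:
Repeated addition: build up to 2Q.
2Q: tangent at (11, 7): λ = (3·11² + 14)/(2·7) ≡ 16/14. 14⁻¹ ≡ 15 (mod 19), so λ ≡ 16·15 ≡ 12.
  x = λ² - 11 - 11 = 144 - 22 ≡ 8; y = λ·(11 - 8) - 7 ≡ 10. → (8, 10)
2Q = (8, 10).
Finally 3P + 2Q:
(1, 17) + (8, 10). λ = (10 - 17)/(8 - 1) ≡ 12/7 mod 19. 7⁻¹ ≡ 11 (mod 19), so λ ≡ 18.
  x = λ² - 1 - 8 = 324 - 9 ≡ 11; y = λ·(1 - 11) - 17 ≡ 12. → (11, 12)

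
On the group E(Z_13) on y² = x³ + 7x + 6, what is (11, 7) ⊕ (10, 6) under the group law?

(6, 11)

(11, 7) + (10, 6). λ = (6 - 7)/(10 - 11) ≡ 12/12 mod 13. 12⁻¹ ≡ 12 (mod 13) since 12·12 = 144 ≡ 1, so λ ≡ 1.
  x = λ² - 11 - 10 = 1 - 21 ≡ 6; y = λ·(11 - 6) - 7 ≡ 11. → (6, 11)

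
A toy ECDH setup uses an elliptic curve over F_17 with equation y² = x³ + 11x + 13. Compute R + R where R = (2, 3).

(14, 2)

tangent at (2, 3): λ = (3·2² + 11)/(2·3) ≡ 6/6. 6⁻¹ ≡ 3 (mod 17), so λ ≡ 6·3 ≡ 1.
  x = λ² - 2 - 2 = 1 - 4 ≡ 14; y = λ·(2 - 14) - 3 ≡ 2. → (14, 2)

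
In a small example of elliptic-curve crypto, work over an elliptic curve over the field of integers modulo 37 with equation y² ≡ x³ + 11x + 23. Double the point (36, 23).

(30, 11)

tangent at (36, 23): λ = (3·36² + 11)/(2·23) ≡ 14/9. 9⁻¹ ≡ 33 (mod 37), so λ ≡ 14·33 ≡ 18.
  x = λ² - 36 - 36 = 324 - 72 ≡ 30; y = λ·(36 - 30) - 23 ≡ 11. → (30, 11)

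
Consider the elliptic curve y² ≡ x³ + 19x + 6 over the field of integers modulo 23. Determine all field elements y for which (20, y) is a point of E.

none

x³ + 19x + 6 = 8386 ≡ 14 (mod 23).
14 is a non-residue mod 23; no y exists.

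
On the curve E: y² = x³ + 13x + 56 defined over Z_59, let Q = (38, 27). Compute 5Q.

Repeated addition: build up to 5Q.
2Q: tangent at (38, 27): λ = (3·38² + 13)/(2·27) ≡ 38/54. 54⁻¹ ≡ 47 (mod 59) since 54·47 = 2538 ≡ 1, so λ ≡ 38·47 ≡ 16.
  x = λ² - 38 - 38 = 256 - 76 ≡ 3; y = λ·(38 - 3) - 27 ≡ 2. → (3, 2)
3Q: (3, 2) + (38, 27). λ = (27 - 2)/(38 - 3) ≡ 25/35 mod 59. 35⁻¹ ≡ 27 (mod 59) since 35·27 = 945 ≡ 1, so λ ≡ 26.
  x = λ² - 3 - 38 = 676 - 41 ≡ 45; y = λ·(3 - 45) - 2 ≡ 27. → (45, 27)
4Q: (45, 27) + (38, 27). λ = (27 - 27)/(38 - 45) ≡ 0/52 mod 59. 52⁻¹ ≡ 42 (mod 59), so λ ≡ 0.
  x = λ² - 45 - 38 = 0 - 83 ≡ 35; y = λ·(45 - 35) - 27 ≡ 32. → (35, 32)
5Q: (35, 32) + (38, 27). λ = (27 - 32)/(38 - 35) ≡ 54/3 mod 59. 3⁻¹ ≡ 20 (mod 59), so λ ≡ 18.
  x = λ² - 35 - 38 = 324 - 73 ≡ 15; y = λ·(35 - 15) - 32 ≡ 33. → (15, 33)

(15, 33)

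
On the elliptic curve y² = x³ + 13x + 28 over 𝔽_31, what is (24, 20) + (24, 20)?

tangent at (24, 20): λ = (3·24² + 13)/(2·20) ≡ 5/9. 9⁻¹ ≡ 7 (mod 31) since 9·7 = 63 ≡ 1, so λ ≡ 5·7 ≡ 4.
  x = λ² - 24 - 24 = 16 - 48 ≡ 30; y = λ·(24 - 30) - 20 ≡ 18. → (30, 18)

(30, 18)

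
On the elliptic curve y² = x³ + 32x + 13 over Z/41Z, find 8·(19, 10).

Write Q = (19, 10).
Repeated addition: build up to 8Q.
2Q: tangent at (19, 10): λ = (3·19² + 32)/(2·10) ≡ 8/20. 20⁻¹ ≡ 39 (mod 41), so λ ≡ 8·39 ≡ 25.
  x = λ² - 19 - 19 = 625 - 38 ≡ 13; y = λ·(19 - 13) - 10 ≡ 17. → (13, 17)
3Q: (13, 17) + (19, 10). λ = (10 - 17)/(19 - 13) ≡ 34/6 mod 41. 6⁻¹ ≡ 7 (mod 41), so λ ≡ 33.
  x = λ² - 13 - 19 = 1089 - 32 ≡ 32; y = λ·(13 - 32) - 17 ≡ 12. → (32, 12)
4Q: (32, 12) + (19, 10). λ = (10 - 12)/(19 - 32) ≡ 39/28 mod 41. 28⁻¹ ≡ 22 (mod 41), so λ ≡ 38.
  x = λ² - 32 - 19 = 1444 - 51 ≡ 40; y = λ·(32 - 40) - 12 ≡ 12. → (40, 12)
5Q: (40, 12) + (19, 10). λ = (10 - 12)/(19 - 40) ≡ 39/20 mod 41. 20⁻¹ ≡ 39 (mod 41) since 20·39 = 780 ≡ 1, so λ ≡ 4.
  x = λ² - 40 - 19 = 16 - 59 ≡ 39; y = λ·(40 - 39) - 12 ≡ 33. → (39, 33)
6Q: (39, 33) + (19, 10). λ = (10 - 33)/(19 - 39) ≡ 18/21 mod 41. 21⁻¹ ≡ 2 (mod 41), so λ ≡ 36.
  x = λ² - 39 - 19 = 1296 - 58 ≡ 8; y = λ·(39 - 8) - 33 ≡ 17. → (8, 17)
7Q: (8, 17) + (19, 10). λ = (10 - 17)/(19 - 8) ≡ 34/11 mod 41. 11⁻¹ ≡ 15 (mod 41) since 11·15 = 165 ≡ 1, so λ ≡ 18.
  x = λ² - 8 - 19 = 324 - 27 ≡ 10; y = λ·(8 - 10) - 17 ≡ 29. → (10, 29)
8Q: (10, 29) + (19, 10). λ = (10 - 29)/(19 - 10) ≡ 22/9 mod 41. 9⁻¹ ≡ 32 (mod 41) since 9·32 = 288 ≡ 1, so λ ≡ 7.
  x = λ² - 10 - 19 = 49 - 29 ≡ 20; y = λ·(10 - 20) - 29 ≡ 24. → (20, 24)

(20, 24)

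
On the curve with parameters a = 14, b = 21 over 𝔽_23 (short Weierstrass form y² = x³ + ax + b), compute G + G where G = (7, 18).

tangent at (7, 18): λ = (3·7² + 14)/(2·18) ≡ 0/13. 13⁻¹ ≡ 16 (mod 23) since 13·16 = 208 ≡ 1, so λ ≡ 0·16 ≡ 0.
  x = λ² - 7 - 7 = 0 - 14 ≡ 9; y = λ·(7 - 9) - 18 ≡ 5. → (9, 5)

(9, 5)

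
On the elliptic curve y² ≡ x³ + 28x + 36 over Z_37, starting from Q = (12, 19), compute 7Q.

(2, 27)

Double-and-add on 7 = (111)₂. Start with Q = (12, 19) for the leading 1-bit.
double: tangent at (12, 19): λ = (3·12² + 28)/(2·19) ≡ 16/1. 1⁻¹ ≡ 1 (mod 37) since 1·1 = 1 ≡ 1, so λ ≡ 16·1 ≡ 16.
  x = λ² - 12 - 12 = 256 - 24 ≡ 10; y = λ·(12 - 10) - 19 ≡ 13. → (10, 13)
add Q: (10, 13) + (12, 19). λ = (19 - 13)/(12 - 10) ≡ 6/2 mod 37. 2⁻¹ ≡ 19 (mod 37), so λ ≡ 3.
  x = λ² - 10 - 12 = 9 - 22 ≡ 24; y = λ·(10 - 24) - 13 ≡ 19. → (24, 19)
double: tangent at (24, 19): λ = (3·24² + 28)/(2·19) ≡ 17/1. 1⁻¹ ≡ 1 (mod 37), so λ ≡ 17·1 ≡ 17.
  x = λ² - 24 - 24 = 289 - 48 ≡ 19; y = λ·(24 - 19) - 19 ≡ 29. → (19, 29)
add Q: (19, 29) + (12, 19). λ = (19 - 29)/(12 - 19) ≡ 27/30 mod 37. 30⁻¹ ≡ 21 (mod 37) since 30·21 = 630 ≡ 1, so λ ≡ 12.
  x = λ² - 19 - 12 = 144 - 31 ≡ 2; y = λ·(19 - 2) - 29 ≡ 27. → (2, 27)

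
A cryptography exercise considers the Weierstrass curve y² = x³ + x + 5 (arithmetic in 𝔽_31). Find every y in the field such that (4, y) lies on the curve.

x³ + 1x + 5 = 73 ≡ 11 (mod 31).
11 is a non-residue mod 31; no y exists.

none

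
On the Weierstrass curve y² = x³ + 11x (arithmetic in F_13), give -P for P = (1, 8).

-(1, 8) = (1, -8 mod 13) = (1, 5).

(1, 5)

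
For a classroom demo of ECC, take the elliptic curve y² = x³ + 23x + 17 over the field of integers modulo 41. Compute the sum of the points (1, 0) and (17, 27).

(18, 20)

(1, 0) + (17, 27). λ = (27 - 0)/(17 - 1) ≡ 27/16 mod 41. 16⁻¹ ≡ 18 (mod 41) since 16·18 = 288 ≡ 1, so λ ≡ 35.
  x = λ² - 1 - 17 = 1225 - 18 ≡ 18; y = λ·(1 - 18) - 0 ≡ 20. → (18, 20)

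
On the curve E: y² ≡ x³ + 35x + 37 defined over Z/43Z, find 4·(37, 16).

Write Q = (37, 16).
Repeated addition: build up to 4Q.
2Q: tangent at (37, 16): λ = (3·37² + 35)/(2·16) ≡ 14/32. 32⁻¹ ≡ 39 (mod 43) since 32·39 = 1248 ≡ 1, so λ ≡ 14·39 ≡ 30.
  x = λ² - 37 - 37 = 900 - 74 ≡ 9; y = λ·(37 - 9) - 16 ≡ 7. → (9, 7)
3Q: (9, 7) + (37, 16). λ = (16 - 7)/(37 - 9) ≡ 9/28 mod 43. 28⁻¹ ≡ 20 (mod 43) since 28·20 = 560 ≡ 1, so λ ≡ 8.
  x = λ² - 9 - 37 = 64 - 46 ≡ 18; y = λ·(9 - 18) - 7 ≡ 7. → (18, 7)
4Q: (18, 7) + (37, 16). λ = (16 - 7)/(37 - 18) ≡ 9/19 mod 43. 19⁻¹ ≡ 34 (mod 43) since 19·34 = 646 ≡ 1, so λ ≡ 5.
  x = λ² - 18 - 37 = 25 - 55 ≡ 13; y = λ·(18 - 13) - 7 ≡ 18. → (13, 18)

(13, 18)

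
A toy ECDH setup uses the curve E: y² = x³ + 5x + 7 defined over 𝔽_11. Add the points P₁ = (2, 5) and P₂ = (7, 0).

(3, 7)

(2, 5) + (7, 0). λ = (0 - 5)/(7 - 2) ≡ 6/5 mod 11. 5⁻¹ ≡ 9 (mod 11), so λ ≡ 10.
  x = λ² - 2 - 7 = 100 - 9 ≡ 3; y = λ·(2 - 3) - 5 ≡ 7. → (3, 7)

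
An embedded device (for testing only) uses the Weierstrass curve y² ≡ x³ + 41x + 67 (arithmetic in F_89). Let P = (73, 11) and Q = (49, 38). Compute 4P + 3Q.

(60, 78)

First 4P:
Double-and-add on 4 = (100)₂. Start with P = (73, 11) for the leading 1-bit.
double: tangent at (73, 11): λ = (3·73² + 41)/(2·11) ≡ 8/22. 22⁻¹ ≡ 85 (mod 89), so λ ≡ 8·85 ≡ 57.
  x = λ² - 73 - 73 = 3249 - 146 ≡ 77; y = λ·(73 - 77) - 11 ≡ 28. → (77, 28)
double: tangent at (77, 28): λ = (3·77² + 41)/(2·28) ≡ 28/56. 56⁻¹ ≡ 62 (mod 89), so λ ≡ 28·62 ≡ 45.
  x = λ² - 77 - 77 = 2025 - 154 ≡ 2; y = λ·(77 - 2) - 28 ≡ 54. → (2, 54)
4P = (2, 54).
Next 3Q:
Repeated addition: build up to 3Q.
2Q: tangent at (49, 38): λ = (3·49² + 41)/(2·38) ≡ 35/76. 76⁻¹ ≡ 41 (mod 89), so λ ≡ 35·41 ≡ 11.
  x = λ² - 49 - 49 = 121 - 98 ≡ 23; y = λ·(49 - 23) - 38 ≡ 70. → (23, 70)
3Q: (23, 70) + (49, 38). λ = (38 - 70)/(49 - 23) ≡ 57/26 mod 89. 26⁻¹ ≡ 24 (mod 89), so λ ≡ 33.
  x = λ² - 23 - 49 = 1089 - 72 ≡ 38; y = λ·(23 - 38) - 70 ≡ 58. → (38, 58)
3Q = (38, 58).
Finally 4P + 3Q:
(2, 54) + (38, 58). λ = (58 - 54)/(38 - 2) ≡ 4/36 mod 89. 36⁻¹ ≡ 47 (mod 89), so λ ≡ 10.
  x = λ² - 2 - 38 = 100 - 40 ≡ 60; y = λ·(2 - 60) - 54 ≡ 78. → (60, 78)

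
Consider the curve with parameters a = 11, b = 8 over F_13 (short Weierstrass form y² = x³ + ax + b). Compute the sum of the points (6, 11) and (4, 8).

(2, 8)

(6, 11) + (4, 8). λ = (8 - 11)/(4 - 6) ≡ 10/11 mod 13. 11⁻¹ ≡ 6 (mod 13) since 11·6 = 66 ≡ 1, so λ ≡ 8.
  x = λ² - 6 - 4 = 64 - 10 ≡ 2; y = λ·(6 - 2) - 11 ≡ 8. → (2, 8)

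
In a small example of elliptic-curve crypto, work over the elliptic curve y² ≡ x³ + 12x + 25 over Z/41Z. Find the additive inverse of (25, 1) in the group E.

(25, 40)

-(25, 1) = (25, -1 mod 41) = (25, 40).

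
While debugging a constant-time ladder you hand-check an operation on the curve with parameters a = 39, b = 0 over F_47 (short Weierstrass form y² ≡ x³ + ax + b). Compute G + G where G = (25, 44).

tangent at (25, 44): λ = (3·25² + 39)/(2·44) ≡ 34/41. 41⁻¹ ≡ 39 (mod 47), so λ ≡ 34·39 ≡ 10.
  x = λ² - 25 - 25 = 100 - 50 ≡ 3; y = λ·(25 - 3) - 44 ≡ 35. → (3, 35)

(3, 35)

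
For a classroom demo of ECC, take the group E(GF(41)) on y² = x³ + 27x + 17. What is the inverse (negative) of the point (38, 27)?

-(38, 27) = (38, -27 mod 41) = (38, 14).

(38, 14)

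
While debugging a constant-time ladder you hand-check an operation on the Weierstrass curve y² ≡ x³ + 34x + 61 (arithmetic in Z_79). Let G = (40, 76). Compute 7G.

Double-and-add on 7 = (111)₂. Start with G = (40, 76) for the leading 1-bit.
double: tangent at (40, 76): λ = (3·40² + 34)/(2·76) ≡ 15/73. 73⁻¹ ≡ 13 (mod 79) since 73·13 = 949 ≡ 1, so λ ≡ 15·13 ≡ 37.
  x = λ² - 40 - 40 = 1369 - 80 ≡ 25; y = λ·(40 - 25) - 76 ≡ 5. → (25, 5)
add G: (25, 5) + (40, 76). λ = (76 - 5)/(40 - 25) ≡ 71/15 mod 79. 15⁻¹ ≡ 58 (mod 79) since 15·58 = 870 ≡ 1, so λ ≡ 10.
  x = λ² - 25 - 40 = 100 - 65 ≡ 35; y = λ·(25 - 35) - 5 ≡ 53. → (35, 53)
double: tangent at (35, 53): λ = (3·35² + 34)/(2·53) ≡ 75/27. 27⁻¹ ≡ 41 (mod 79) since 27·41 = 1107 ≡ 1, so λ ≡ 75·41 ≡ 73.
  x = λ² - 35 - 35 = 5329 - 70 ≡ 45; y = λ·(35 - 45) - 53 ≡ 7. → (45, 7)
add G: (45, 7) + (40, 76). λ = (76 - 7)/(40 - 45) ≡ 69/74 mod 79. 74⁻¹ ≡ 63 (mod 79), so λ ≡ 2.
  x = λ² - 45 - 40 = 4 - 85 ≡ 77; y = λ·(45 - 77) - 7 ≡ 8. → (77, 8)

(77, 8)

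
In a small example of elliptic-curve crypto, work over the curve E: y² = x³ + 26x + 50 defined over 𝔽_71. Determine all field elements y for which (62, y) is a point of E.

x³ + 26x + 50 = 239990 ≡ 10 (mod 71).
Square roots of 10 mod 71: 9 and 62 (since 9² = 81 ≡ 10).

9, 62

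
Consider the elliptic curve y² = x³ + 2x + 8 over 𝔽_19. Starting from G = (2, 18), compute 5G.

O

Repeated addition: build up to 5G.
2G: tangent at (2, 18): λ = (3·2² + 2)/(2·18) ≡ 14/17. 17⁻¹ ≡ 9 (mod 19), so λ ≡ 14·9 ≡ 12.
  x = λ² - 2 - 2 = 144 - 4 ≡ 7; y = λ·(2 - 7) - 18 ≡ 17. → (7, 17)
3G: (7, 17) + (2, 18). λ = (18 - 17)/(2 - 7) ≡ 1/14 mod 19. 14⁻¹ ≡ 15 (mod 19), so λ ≡ 15.
  x = λ² - 7 - 2 = 225 - 9 ≡ 7; y = λ·(7 - 7) - 17 ≡ 2. → (7, 2)
4G: (7, 2) + (2, 18). λ = (18 - 2)/(2 - 7) ≡ 16/14 mod 19. 14⁻¹ ≡ 15 (mod 19), so λ ≡ 12.
  x = λ² - 7 - 2 = 144 - 9 ≡ 2; y = λ·(7 - 2) - 2 ≡ 1. → (2, 1)
5G: (2, 1) + (2, 18): same x and y₁ ≡ -y₂, so the sum is the point at infinity.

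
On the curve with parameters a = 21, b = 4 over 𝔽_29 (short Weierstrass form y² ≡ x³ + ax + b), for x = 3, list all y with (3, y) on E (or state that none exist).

x³ + 21x + 4 = 94 ≡ 7 (mod 29).
Square roots of 7 mod 29: 6 and 23 (since 6² = 36 ≡ 7).

6, 23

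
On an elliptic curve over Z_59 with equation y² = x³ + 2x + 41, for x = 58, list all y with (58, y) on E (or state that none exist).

none

x³ + 2x + 41 = 195269 ≡ 38 (mod 59).
38 is a non-residue mod 59; no y exists.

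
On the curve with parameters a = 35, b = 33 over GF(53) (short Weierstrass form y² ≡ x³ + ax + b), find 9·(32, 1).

(16, 48)

Write Q = (32, 1).
Repeated addition: build up to 9Q.
2Q: tangent at (32, 1): λ = (3·32² + 35)/(2·1) ≡ 33/2. 2⁻¹ ≡ 27 (mod 53) since 2·27 = 54 ≡ 1, so λ ≡ 33·27 ≡ 43.
  x = λ² - 32 - 32 = 1849 - 64 ≡ 36; y = λ·(32 - 36) - 1 ≡ 39. → (36, 39)
3Q: (36, 39) + (32, 1). λ = (1 - 39)/(32 - 36) ≡ 15/49 mod 53. 49⁻¹ ≡ 13 (mod 53), so λ ≡ 36.
  x = λ² - 36 - 32 = 1296 - 68 ≡ 9; y = λ·(36 - 9) - 39 ≡ 32. → (9, 32)
4Q: (9, 32) + (32, 1). λ = (1 - 32)/(32 - 9) ≡ 22/23 mod 53. 23⁻¹ ≡ 30 (mod 53) since 23·30 = 690 ≡ 1, so λ ≡ 24.
  x = λ² - 9 - 32 = 576 - 41 ≡ 5; y = λ·(9 - 5) - 32 ≡ 11. → (5, 11)
5Q: (5, 11) + (32, 1). λ = (1 - 11)/(32 - 5) ≡ 43/27 mod 53. 27⁻¹ ≡ 2 (mod 53) since 27·2 = 54 ≡ 1, so λ ≡ 33.
  x = λ² - 5 - 32 = 1089 - 37 ≡ 45; y = λ·(5 - 45) - 11 ≡ 47. → (45, 47)
6Q: (45, 47) + (32, 1). λ = (1 - 47)/(32 - 45) ≡ 7/40 mod 53. 40⁻¹ ≡ 4 (mod 53), so λ ≡ 28.
  x = λ² - 45 - 32 = 784 - 77 ≡ 18; y = λ·(45 - 18) - 47 ≡ 20. → (18, 20)
7Q: (18, 20) + (32, 1). λ = (1 - 20)/(32 - 18) ≡ 34/14 mod 53. 14⁻¹ ≡ 19 (mod 53) since 14·19 = 266 ≡ 1, so λ ≡ 10.
  x = λ² - 18 - 32 = 100 - 50 ≡ 50; y = λ·(18 - 50) - 20 ≡ 31. → (50, 31)
8Q: (50, 31) + (32, 1). λ = (1 - 31)/(32 - 50) ≡ 23/35 mod 53. 35⁻¹ ≡ 50 (mod 53), so λ ≡ 37.
  x = λ² - 50 - 32 = 1369 - 82 ≡ 15; y = λ·(50 - 15) - 31 ≡ 45. → (15, 45)
9Q: (15, 45) + (32, 1). λ = (1 - 45)/(32 - 15) ≡ 9/17 mod 53. 17⁻¹ ≡ 25 (mod 53) since 17·25 = 425 ≡ 1, so λ ≡ 13.
  x = λ² - 15 - 32 = 169 - 47 ≡ 16; y = λ·(15 - 16) - 45 ≡ 48. → (16, 48)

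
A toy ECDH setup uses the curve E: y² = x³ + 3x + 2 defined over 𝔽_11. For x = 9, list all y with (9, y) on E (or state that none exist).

x³ + 3x + 2 = 758 ≡ 10 (mod 11).
10 is a non-residue mod 11; no y exists.

none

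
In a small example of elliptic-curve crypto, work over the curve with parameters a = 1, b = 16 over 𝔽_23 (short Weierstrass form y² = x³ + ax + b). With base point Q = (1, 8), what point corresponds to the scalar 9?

Repeated addition: build up to 9Q.
2Q: tangent at (1, 8): λ = (3·1² + 1)/(2·8) ≡ 4/16. 16⁻¹ ≡ 13 (mod 23), so λ ≡ 4·13 ≡ 6.
  x = λ² - 1 - 1 = 36 - 2 ≡ 11; y = λ·(1 - 11) - 8 ≡ 1. → (11, 1)
3Q: (11, 1) + (1, 8). λ = (8 - 1)/(1 - 11) ≡ 7/13 mod 23. 13⁻¹ ≡ 16 (mod 23) since 13·16 = 208 ≡ 1, so λ ≡ 20.
  x = λ² - 11 - 1 = 400 - 12 ≡ 20; y = λ·(11 - 20) - 1 ≡ 3. → (20, 3)
4Q: (20, 3) + (1, 8). λ = (8 - 3)/(1 - 20) ≡ 5/4 mod 23. 4⁻¹ ≡ 6 (mod 23), so λ ≡ 7.
  x = λ² - 20 - 1 = 49 - 21 ≡ 5; y = λ·(20 - 5) - 3 ≡ 10. → (5, 10)
5Q: (5, 10) + (1, 8). λ = (8 - 10)/(1 - 5) ≡ 21/19 mod 23. 19⁻¹ ≡ 17 (mod 23), so λ ≡ 12.
  x = λ² - 5 - 1 = 144 - 6 ≡ 0; y = λ·(5 - 0) - 10 ≡ 4. → (0, 4)
6Q: (0, 4) + (1, 8). λ = (8 - 4)/(1 - 0) ≡ 4/1 mod 23. 1⁻¹ ≡ 1 (mod 23) since 1·1 = 1 ≡ 1, so λ ≡ 4.
  x = λ² - 0 - 1 = 16 - 1 ≡ 15; y = λ·(0 - 15) - 4 ≡ 5. → (15, 5)
7Q: (15, 5) + (1, 8). λ = (8 - 5)/(1 - 15) ≡ 3/9 mod 23. 9⁻¹ ≡ 18 (mod 23), so λ ≡ 8.
  x = λ² - 15 - 1 = 64 - 16 ≡ 2; y = λ·(15 - 2) - 5 ≡ 7. → (2, 7)
8Q: (2, 7) + (1, 8). λ = (8 - 7)/(1 - 2) ≡ 1/22 mod 23. 22⁻¹ ≡ 22 (mod 23), so λ ≡ 22.
  x = λ² - 2 - 1 = 484 - 3 ≡ 21; y = λ·(2 - 21) - 7 ≡ 12. → (21, 12)
9Q: (21, 12) + (1, 8). λ = (8 - 12)/(1 - 21) ≡ 19/3 mod 23. 3⁻¹ ≡ 8 (mod 23) since 3·8 = 24 ≡ 1, so λ ≡ 14.
  x = λ² - 21 - 1 = 196 - 22 ≡ 13; y = λ·(21 - 13) - 12 ≡ 8. → (13, 8)

(13, 8)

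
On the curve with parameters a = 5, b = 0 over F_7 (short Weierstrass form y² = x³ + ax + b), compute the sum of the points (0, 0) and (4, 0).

(0, 0) + (4, 0). λ = (0 - 0)/(4 - 0) ≡ 0/4 mod 7. 4⁻¹ ≡ 2 (mod 7) since 4·2 = 8 ≡ 1, so λ ≡ 0.
  x = λ² - 0 - 4 = 0 - 4 ≡ 3; y = λ·(0 - 3) - 0 ≡ 0. → (3, 0)

(3, 0)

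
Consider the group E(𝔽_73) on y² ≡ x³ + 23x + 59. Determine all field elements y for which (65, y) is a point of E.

none

x³ + 23x + 59 = 276179 ≡ 20 (mod 73).
20 is a non-residue mod 73; no y exists.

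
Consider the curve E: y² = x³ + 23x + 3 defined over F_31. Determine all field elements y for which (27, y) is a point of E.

x³ + 23x + 3 = 20307 ≡ 2 (mod 31).
Square roots of 2 mod 31: 8 and 23 (since 8² = 64 ≡ 2).

8, 23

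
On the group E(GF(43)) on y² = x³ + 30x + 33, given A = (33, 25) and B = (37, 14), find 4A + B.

First 4A:
Double-and-add on 4 = (100)₂. Start with A = (33, 25) for the leading 1-bit.
double: tangent at (33, 25): λ = (3·33² + 30)/(2·25) ≡ 29/7. 7⁻¹ ≡ 37 (mod 43) since 7·37 = 259 ≡ 1, so λ ≡ 29·37 ≡ 41.
  x = λ² - 33 - 33 = 1681 - 66 ≡ 24; y = λ·(33 - 24) - 25 ≡ 0. → (24, 0)
double: (24, 0) + (24, 0): same x and y₁ ≡ -y₂, so the sum is 𝒪.
4A = 𝒪.
Finally 4A + B:
𝒪 + (37, 14) = (37, 14) (identity).

(37, 14)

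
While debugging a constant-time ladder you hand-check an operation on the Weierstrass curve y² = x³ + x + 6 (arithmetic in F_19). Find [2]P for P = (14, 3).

tangent at (14, 3): λ = (3·14² + 1)/(2·3) ≡ 0/6. 6⁻¹ ≡ 16 (mod 19), so λ ≡ 0·16 ≡ 0.
  x = λ² - 14 - 14 = 0 - 28 ≡ 10; y = λ·(14 - 10) - 3 ≡ 16. → (10, 16)

(10, 16)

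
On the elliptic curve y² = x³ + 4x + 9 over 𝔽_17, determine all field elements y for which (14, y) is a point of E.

2, 15

x³ + 4x + 9 = 2809 ≡ 4 (mod 17).
Square roots of 4 mod 17: 2 and 15 (since 2² = 4 ≡ 4).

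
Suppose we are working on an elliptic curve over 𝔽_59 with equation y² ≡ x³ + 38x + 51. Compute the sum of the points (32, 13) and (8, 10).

(32, 13) + (8, 10). λ = (10 - 13)/(8 - 32) ≡ 56/35 mod 59. 35⁻¹ ≡ 27 (mod 59) since 35·27 = 945 ≡ 1, so λ ≡ 37.
  x = λ² - 32 - 8 = 1369 - 40 ≡ 31; y = λ·(32 - 31) - 13 ≡ 24. → (31, 24)

(31, 24)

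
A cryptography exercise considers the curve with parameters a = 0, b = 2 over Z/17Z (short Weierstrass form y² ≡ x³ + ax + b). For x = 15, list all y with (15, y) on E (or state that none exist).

x³ + 0x + 2 = 3377 ≡ 11 (mod 17).
11 is a non-residue mod 17; no y exists.

none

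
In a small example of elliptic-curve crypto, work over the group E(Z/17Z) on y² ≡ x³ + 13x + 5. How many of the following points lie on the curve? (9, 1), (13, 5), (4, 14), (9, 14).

(9, 1): 1² ≡ 1, rhs ≡ 1 → on.
(13, 5): 5² ≡ 8, rhs ≡ 8 → on.
(4, 14): 14² ≡ 9, rhs ≡ 2 → off.
(9, 14): 14² ≡ 9, rhs ≡ 1 → off.

2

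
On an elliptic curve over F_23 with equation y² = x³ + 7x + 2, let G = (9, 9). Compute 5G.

(3, 21)

Repeated addition: build up to 5G.
2G: tangent at (9, 9): λ = (3·9² + 7)/(2·9) ≡ 20/18. 18⁻¹ ≡ 9 (mod 23), so λ ≡ 20·9 ≡ 19.
  x = λ² - 9 - 9 = 361 - 18 ≡ 21; y = λ·(9 - 21) - 9 ≡ 16. → (21, 16)
3G: (21, 16) + (9, 9). λ = (9 - 16)/(9 - 21) ≡ 16/11 mod 23. 11⁻¹ ≡ 21 (mod 23), so λ ≡ 14.
  x = λ² - 21 - 9 = 196 - 30 ≡ 5; y = λ·(21 - 5) - 16 ≡ 1. → (5, 1)
4G: (5, 1) + (9, 9). λ = (9 - 1)/(9 - 5) ≡ 8/4 mod 23. 4⁻¹ ≡ 6 (mod 23), so λ ≡ 2.
  x = λ² - 5 - 9 = 4 - 14 ≡ 13; y = λ·(5 - 13) - 1 ≡ 6. → (13, 6)
5G: (13, 6) + (9, 9). λ = (9 - 6)/(9 - 13) ≡ 3/19 mod 23. 19⁻¹ ≡ 17 (mod 23), so λ ≡ 5.
  x = λ² - 13 - 9 = 25 - 22 ≡ 3; y = λ·(13 - 3) - 6 ≡ 21. → (3, 21)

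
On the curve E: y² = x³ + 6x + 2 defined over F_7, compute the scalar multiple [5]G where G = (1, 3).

(0, 3)

Repeated addition: build up to 5G.
2G: tangent at (1, 3): λ = (3·1² + 6)/(2·3) ≡ 2/6. 6⁻¹ ≡ 6 (mod 7), so λ ≡ 2·6 ≡ 5.
  x = λ² - 1 - 1 = 25 - 2 ≡ 2; y = λ·(1 - 2) - 3 ≡ 6. → (2, 6)
3G: (2, 6) + (1, 3). λ = (3 - 6)/(1 - 2) ≡ 4/6 mod 7. 6⁻¹ ≡ 6 (mod 7) since 6·6 = 36 ≡ 1, so λ ≡ 3.
  x = λ² - 2 - 1 = 9 - 3 ≡ 6; y = λ·(2 - 6) - 6 ≡ 3. → (6, 3)
4G: (6, 3) + (1, 3). λ = (3 - 3)/(1 - 6) ≡ 0/2 mod 7. 2⁻¹ ≡ 4 (mod 7), so λ ≡ 0.
  x = λ² - 6 - 1 = 0 - 7 ≡ 0; y = λ·(6 - 0) - 3 ≡ 4. → (0, 4)
5G: (0, 4) + (1, 3). λ = (3 - 4)/(1 - 0) ≡ 6/1 mod 7. 1⁻¹ ≡ 1 (mod 7), so λ ≡ 6.
  x = λ² - 0 - 1 = 36 - 1 ≡ 0; y = λ·(0 - 0) - 4 ≡ 3. → (0, 3)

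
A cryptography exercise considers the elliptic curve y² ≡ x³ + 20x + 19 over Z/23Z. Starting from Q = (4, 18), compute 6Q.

Double-and-add on 6 = (110)₂. Start with Q = (4, 18) for the leading 1-bit.
double: tangent at (4, 18): λ = (3·4² + 20)/(2·18) ≡ 22/13. 13⁻¹ ≡ 16 (mod 23) since 13·16 = 208 ≡ 1, so λ ≡ 22·16 ≡ 7.
  x = λ² - 4 - 4 = 49 - 8 ≡ 18; y = λ·(4 - 18) - 18 ≡ 22. → (18, 22)
add Q: (18, 22) + (4, 18). λ = (18 - 22)/(4 - 18) ≡ 19/9 mod 23. 9⁻¹ ≡ 18 (mod 23), so λ ≡ 20.
  x = λ² - 18 - 4 = 400 - 22 ≡ 10; y = λ·(18 - 10) - 22 ≡ 0. → (10, 0)
double: (10, 0) + (10, 0): same x and y₁ ≡ -y₂, so the sum is O.

O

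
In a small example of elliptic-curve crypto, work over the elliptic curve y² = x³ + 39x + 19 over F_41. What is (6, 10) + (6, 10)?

(37, 2)

tangent at (6, 10): λ = (3·6² + 39)/(2·10) ≡ 24/20. 20⁻¹ ≡ 39 (mod 41), so λ ≡ 24·39 ≡ 34.
  x = λ² - 6 - 6 = 1156 - 12 ≡ 37; y = λ·(6 - 37) - 10 ≡ 2. → (37, 2)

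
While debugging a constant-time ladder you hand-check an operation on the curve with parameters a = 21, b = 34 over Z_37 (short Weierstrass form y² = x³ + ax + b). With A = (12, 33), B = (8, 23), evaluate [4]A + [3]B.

First 4A:
Repeated addition: build up to 4A.
2A: tangent at (12, 33): λ = (3·12² + 21)/(2·33) ≡ 9/29. 29⁻¹ ≡ 23 (mod 37) since 29·23 = 667 ≡ 1, so λ ≡ 9·23 ≡ 22.
  x = λ² - 12 - 12 = 484 - 24 ≡ 16; y = λ·(12 - 16) - 33 ≡ 27. → (16, 27)
3A: (16, 27) + (12, 33). λ = (33 - 27)/(12 - 16) ≡ 6/33 mod 37. 33⁻¹ ≡ 9 (mod 37) since 33·9 = 297 ≡ 1, so λ ≡ 17.
  x = λ² - 16 - 12 = 289 - 28 ≡ 2; y = λ·(16 - 2) - 27 ≡ 26. → (2, 26)
4A: (2, 26) + (12, 33). λ = (33 - 26)/(12 - 2) ≡ 7/10 mod 37. 10⁻¹ ≡ 26 (mod 37), so λ ≡ 34.
  x = λ² - 2 - 12 = 1156 - 14 ≡ 32; y = λ·(2 - 32) - 26 ≡ 27. → (32, 27)
4A = (32, 27).
Next 3B:
Repeated addition: build up to 3B.
2B: tangent at (8, 23): λ = (3·8² + 21)/(2·23) ≡ 28/9. 9⁻¹ ≡ 33 (mod 37), so λ ≡ 28·33 ≡ 36.
  x = λ² - 8 - 8 = 1296 - 16 ≡ 22; y = λ·(8 - 22) - 23 ≡ 28. → (22, 28)
3B: (22, 28) + (8, 23). λ = (23 - 28)/(8 - 22) ≡ 32/23 mod 37. 23⁻¹ ≡ 29 (mod 37) since 23·29 = 667 ≡ 1, so λ ≡ 3.
  x = λ² - 22 - 8 = 9 - 30 ≡ 16; y = λ·(22 - 16) - 28 ≡ 27. → (16, 27)
3B = (16, 27).
Finally 4A + 3B:
(32, 27) + (16, 27). λ = (27 - 27)/(16 - 32) ≡ 0/21 mod 37. 21⁻¹ ≡ 30 (mod 37), so λ ≡ 0.
  x = λ² - 32 - 16 = 0 - 48 ≡ 26; y = λ·(32 - 26) - 27 ≡ 10. → (26, 10)

(26, 10)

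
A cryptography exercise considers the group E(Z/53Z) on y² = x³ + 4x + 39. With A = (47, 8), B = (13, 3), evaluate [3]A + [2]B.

(11, 47)

First 3A:
Repeated addition: build up to 3A.
2A: tangent at (47, 8): λ = (3·47² + 4)/(2·8) ≡ 6/16. 16⁻¹ ≡ 10 (mod 53) since 16·10 = 160 ≡ 1, so λ ≡ 6·10 ≡ 7.
  x = λ² - 47 - 47 = 49 - 94 ≡ 8; y = λ·(47 - 8) - 8 ≡ 0. → (8, 0)
3A: (8, 0) + (47, 8). λ = (8 - 0)/(47 - 8) ≡ 8/39 mod 53. 39⁻¹ ≡ 34 (mod 53) since 39·34 = 1326 ≡ 1, so λ ≡ 7.
  x = λ² - 8 - 47 = 49 - 55 ≡ 47; y = λ·(8 - 47) - 0 ≡ 45. → (47, 45)
3A = (47, 45).
Next 2B:
Repeated addition: build up to 2B.
2B: tangent at (13, 3): λ = (3·13² + 4)/(2·3) ≡ 34/6. 6⁻¹ ≡ 9 (mod 53), so λ ≡ 34·9 ≡ 41.
  x = λ² - 13 - 13 = 1681 - 26 ≡ 12; y = λ·(13 - 12) - 3 ≡ 38. → (12, 38)
2B = (12, 38).
Finally 3A + 2B:
(47, 45) + (12, 38). λ = (38 - 45)/(12 - 47) ≡ 46/18 mod 53. 18⁻¹ ≡ 3 (mod 53) since 18·3 = 54 ≡ 1, so λ ≡ 32.
  x = λ² - 47 - 12 = 1024 - 59 ≡ 11; y = λ·(47 - 11) - 45 ≡ 47. → (11, 47)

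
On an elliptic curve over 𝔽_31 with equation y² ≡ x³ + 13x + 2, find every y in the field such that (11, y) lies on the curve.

x³ + 13x + 2 = 1476 ≡ 19 (mod 31).
Square roots of 19 mod 31: 9 and 22 (since 9² = 81 ≡ 19).

9, 22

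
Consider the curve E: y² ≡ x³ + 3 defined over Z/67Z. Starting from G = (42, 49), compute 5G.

Double-and-add on 5 = (101)₂. Start with G = (42, 49) for the leading 1-bit.
double: tangent at (42, 49): λ = (3·42² + 0)/(2·49) ≡ 66/31. 31⁻¹ ≡ 13 (mod 67) since 31·13 = 403 ≡ 1, so λ ≡ 66·13 ≡ 54.
  x = λ² - 42 - 42 = 2916 - 84 ≡ 18; y = λ·(42 - 18) - 49 ≡ 41. → (18, 41)
double: tangent at (18, 41): λ = (3·18² + 0)/(2·41) ≡ 34/15. 15⁻¹ ≡ 9 (mod 67), so λ ≡ 34·9 ≡ 38.
  x = λ² - 18 - 18 = 1444 - 36 ≡ 1; y = λ·(18 - 1) - 41 ≡ 2. → (1, 2)
add G: (1, 2) + (42, 49). λ = (49 - 2)/(42 - 1) ≡ 47/41 mod 67. 41⁻¹ ≡ 18 (mod 67), so λ ≡ 42.
  x = λ² - 1 - 42 = 1764 - 43 ≡ 46; y = λ·(1 - 46) - 2 ≡ 51. → (46, 51)

(46, 51)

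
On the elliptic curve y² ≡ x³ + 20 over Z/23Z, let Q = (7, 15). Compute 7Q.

Repeated addition: build up to 7Q.
2Q: tangent at (7, 15): λ = (3·7² + 0)/(2·15) ≡ 9/7. 7⁻¹ ≡ 10 (mod 23), so λ ≡ 9·10 ≡ 21.
  x = λ² - 7 - 7 = 441 - 14 ≡ 13; y = λ·(7 - 13) - 15 ≡ 20. → (13, 20)
3Q: (13, 20) + (7, 15). λ = (15 - 20)/(7 - 13) ≡ 18/17 mod 23. 17⁻¹ ≡ 19 (mod 23) since 17·19 = 323 ≡ 1, so λ ≡ 20.
  x = λ² - 13 - 7 = 400 - 20 ≡ 12; y = λ·(13 - 12) - 20 ≡ 0. → (12, 0)
4Q: (12, 0) + (7, 15). λ = (15 - 0)/(7 - 12) ≡ 15/18 mod 23. 18⁻¹ ≡ 9 (mod 23) since 18·9 = 162 ≡ 1, so λ ≡ 20.
  x = λ² - 12 - 7 = 400 - 19 ≡ 13; y = λ·(12 - 13) - 0 ≡ 3. → (13, 3)
5Q: (13, 3) + (7, 15). λ = (15 - 3)/(7 - 13) ≡ 12/17 mod 23. 17⁻¹ ≡ 19 (mod 23), so λ ≡ 21.
  x = λ² - 13 - 7 = 441 - 20 ≡ 7; y = λ·(13 - 7) - 3 ≡ 8. → (7, 8)
6Q: (7, 8) + (7, 15): same x and y₁ ≡ -y₂, so the sum is O.
7Q: O + (7, 15) = (7, 15) (identity).

(7, 15)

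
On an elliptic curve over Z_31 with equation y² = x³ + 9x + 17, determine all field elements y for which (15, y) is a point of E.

none

x³ + 9x + 17 = 3527 ≡ 24 (mod 31).
24 is a non-residue mod 31; no y exists.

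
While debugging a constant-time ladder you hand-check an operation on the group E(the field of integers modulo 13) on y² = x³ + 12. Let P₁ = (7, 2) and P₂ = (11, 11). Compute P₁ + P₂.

(7, 2) + (11, 11). λ = (11 - 2)/(11 - 7) ≡ 9/4 mod 13. 4⁻¹ ≡ 10 (mod 13), so λ ≡ 12.
  x = λ² - 7 - 11 = 144 - 18 ≡ 9; y = λ·(7 - 9) - 2 ≡ 0. → (9, 0)

(9, 0)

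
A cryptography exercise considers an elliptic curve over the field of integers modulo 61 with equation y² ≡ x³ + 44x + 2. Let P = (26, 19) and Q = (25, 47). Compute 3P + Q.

(35, 3)

First 3P:
Repeated addition: build up to 3P.
2P: tangent at (26, 19): λ = (3·26² + 44)/(2·19) ≡ 59/38. 38⁻¹ ≡ 53 (mod 61) since 38·53 = 2014 ≡ 1, so λ ≡ 59·53 ≡ 16.
  x = λ² - 26 - 26 = 256 - 52 ≡ 21; y = λ·(26 - 21) - 19 ≡ 0. → (21, 0)
3P: (21, 0) + (26, 19). λ = (19 - 0)/(26 - 21) ≡ 19/5 mod 61. 5⁻¹ ≡ 49 (mod 61), so λ ≡ 16.
  x = λ² - 21 - 26 = 256 - 47 ≡ 26; y = λ·(21 - 26) - 0 ≡ 42. → (26, 42)
3P = (26, 42).
Finally 3P + Q:
(26, 42) + (25, 47). λ = (47 - 42)/(25 - 26) ≡ 5/60 mod 61. 60⁻¹ ≡ 60 (mod 61), so λ ≡ 56.
  x = λ² - 26 - 25 = 3136 - 51 ≡ 35; y = λ·(26 - 35) - 42 ≡ 3. → (35, 3)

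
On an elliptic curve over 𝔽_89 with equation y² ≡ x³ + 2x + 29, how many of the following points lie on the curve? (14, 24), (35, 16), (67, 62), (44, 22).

(14, 24): 24² ≡ 42, rhs ≡ 42 → on.
(35, 16): 16² ≡ 78, rhs ≡ 76 → off.
(67, 62): 62² ≡ 17, rhs ≡ 17 → on.
(44, 22): 22² ≡ 39, rhs ≡ 39 → on.

3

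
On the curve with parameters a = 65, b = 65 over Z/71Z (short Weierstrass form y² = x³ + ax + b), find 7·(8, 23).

Write P = (8, 23).
Repeated addition: build up to 7P.
2P: tangent at (8, 23): λ = (3·8² + 65)/(2·23) ≡ 44/46. 46⁻¹ ≡ 17 (mod 71) since 46·17 = 782 ≡ 1, so λ ≡ 44·17 ≡ 38.
  x = λ² - 8 - 8 = 1444 - 16 ≡ 8; y = λ·(8 - 8) - 23 ≡ 48. → (8, 48)
3P: (8, 48) + (8, 23): same x and y₁ ≡ -y₂, so the sum is O.
4P: O + (8, 23) = (8, 23) (identity).
5P: tangent at (8, 23): λ = (3·8² + 65)/(2·23) ≡ 44/46. 46⁻¹ ≡ 17 (mod 71), so λ ≡ 44·17 ≡ 38.
  x = λ² - 8 - 8 = 1444 - 16 ≡ 8; y = λ·(8 - 8) - 23 ≡ 48. → (8, 48)
6P: (8, 48) + (8, 23): same x and y₁ ≡ -y₂, so the sum is O.
7P: O + (8, 23) = (8, 23) (identity).

(8, 23)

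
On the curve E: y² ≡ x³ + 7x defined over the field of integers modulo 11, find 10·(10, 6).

Write P = (10, 6).
Double-and-add on 10 = (1010)₂. Start with P = (10, 6) for the leading 1-bit.
double: tangent at (10, 6): λ = (3·10² + 7)/(2·6) ≡ 10/1. 1⁻¹ ≡ 1 (mod 11), so λ ≡ 10·1 ≡ 10.
  x = λ² - 10 - 10 = 100 - 20 ≡ 3; y = λ·(10 - 3) - 6 ≡ 9. → (3, 9)
double: tangent at (3, 9): λ = (3·3² + 7)/(2·9) ≡ 1/7. 7⁻¹ ≡ 8 (mod 11) since 7·8 = 56 ≡ 1, so λ ≡ 1·8 ≡ 8.
  x = λ² - 3 - 3 = 64 - 6 ≡ 3; y = λ·(3 - 3) - 9 ≡ 2. → (3, 2)
add P: (3, 2) + (10, 6). λ = (6 - 2)/(10 - 3) ≡ 4/7 mod 11. 7⁻¹ ≡ 8 (mod 11), so λ ≡ 10.
  x = λ² - 3 - 10 = 100 - 13 ≡ 10; y = λ·(3 - 10) - 2 ≡ 5. → (10, 5)
double: tangent at (10, 5): λ = (3·10² + 7)/(2·5) ≡ 10/10. 10⁻¹ ≡ 10 (mod 11), so λ ≡ 10·10 ≡ 1.
  x = λ² - 10 - 10 = 1 - 20 ≡ 3; y = λ·(10 - 3) - 5 ≡ 2. → (3, 2)

(3, 2)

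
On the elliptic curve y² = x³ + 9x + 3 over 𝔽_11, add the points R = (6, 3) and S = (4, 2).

(6, 3) + (4, 2). λ = (2 - 3)/(4 - 6) ≡ 10/9 mod 11. 9⁻¹ ≡ 5 (mod 11), so λ ≡ 6.
  x = λ² - 6 - 4 = 36 - 10 ≡ 4; y = λ·(6 - 4) - 3 ≡ 9. → (4, 9)

(4, 9)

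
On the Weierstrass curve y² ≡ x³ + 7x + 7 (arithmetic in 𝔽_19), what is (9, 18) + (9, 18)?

(8, 9)

tangent at (9, 18): λ = (3·9² + 7)/(2·18) ≡ 3/17. 17⁻¹ ≡ 9 (mod 19), so λ ≡ 3·9 ≡ 8.
  x = λ² - 9 - 9 = 64 - 18 ≡ 8; y = λ·(9 - 8) - 18 ≡ 9. → (8, 9)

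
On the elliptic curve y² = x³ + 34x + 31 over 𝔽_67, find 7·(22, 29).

(38, 60)

Write Q = (22, 29).
Double-and-add on 7 = (111)₂. Start with Q = (22, 29) for the leading 1-bit.
double: tangent at (22, 29): λ = (3·22² + 34)/(2·29) ≡ 12/58. 58⁻¹ ≡ 52 (mod 67) since 58·52 = 3016 ≡ 1, so λ ≡ 12·52 ≡ 21.
  x = λ² - 22 - 22 = 441 - 44 ≡ 62; y = λ·(22 - 62) - 29 ≡ 2. → (62, 2)
add Q: (62, 2) + (22, 29). λ = (29 - 2)/(22 - 62) ≡ 27/27 mod 67. 27⁻¹ ≡ 5 (mod 67), so λ ≡ 1.
  x = λ² - 62 - 22 = 1 - 84 ≡ 51; y = λ·(62 - 51) - 2 ≡ 9. → (51, 9)
double: tangent at (51, 9): λ = (3·51² + 34)/(2·9) ≡ 65/18. 18⁻¹ ≡ 41 (mod 67) since 18·41 = 738 ≡ 1, so λ ≡ 65·41 ≡ 52.
  x = λ² - 51 - 51 = 2704 - 102 ≡ 56; y = λ·(51 - 56) - 9 ≡ 66. → (56, 66)
add Q: (56, 66) + (22, 29). λ = (29 - 66)/(22 - 56) ≡ 30/33 mod 67. 33⁻¹ ≡ 65 (mod 67) since 33·65 = 2145 ≡ 1, so λ ≡ 7.
  x = λ² - 56 - 22 = 49 - 78 ≡ 38; y = λ·(56 - 38) - 66 ≡ 60. → (38, 60)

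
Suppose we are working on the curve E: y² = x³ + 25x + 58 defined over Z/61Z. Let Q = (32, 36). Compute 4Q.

Double-and-add on 4 = (100)₂. Start with Q = (32, 36) for the leading 1-bit.
double: tangent at (32, 36): λ = (3·32² + 25)/(2·36) ≡ 47/11. 11⁻¹ ≡ 50 (mod 61), so λ ≡ 47·50 ≡ 32.
  x = λ² - 32 - 32 = 1024 - 64 ≡ 45; y = λ·(32 - 45) - 36 ≡ 36. → (45, 36)
double: tangent at (45, 36): λ = (3·45² + 25)/(2·36) ≡ 0/11. 11⁻¹ ≡ 50 (mod 61), so λ ≡ 0·50 ≡ 0.
  x = λ² - 45 - 45 = 0 - 90 ≡ 32; y = λ·(45 - 32) - 36 ≡ 25. → (32, 25)

(32, 25)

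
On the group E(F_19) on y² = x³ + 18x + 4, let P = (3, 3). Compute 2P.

(17, 6)

tangent at (3, 3): λ = (3·3² + 18)/(2·3) ≡ 7/6. 6⁻¹ ≡ 16 (mod 19), so λ ≡ 7·16 ≡ 17.
  x = λ² - 3 - 3 = 289 - 6 ≡ 17; y = λ·(3 - 17) - 3 ≡ 6. → (17, 6)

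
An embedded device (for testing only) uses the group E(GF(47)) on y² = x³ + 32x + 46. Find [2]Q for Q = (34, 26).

tangent at (34, 26): λ = (3·34² + 32)/(2·26) ≡ 22/5. 5⁻¹ ≡ 19 (mod 47) since 5·19 = 95 ≡ 1, so λ ≡ 22·19 ≡ 42.
  x = λ² - 34 - 34 = 1764 - 68 ≡ 4; y = λ·(34 - 4) - 26 ≡ 12. → (4, 12)

(4, 12)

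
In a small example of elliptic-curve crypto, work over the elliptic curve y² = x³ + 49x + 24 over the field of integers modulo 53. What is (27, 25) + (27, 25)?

(16, 9)

tangent at (27, 25): λ = (3·27² + 49)/(2·25) ≡ 10/50. 50⁻¹ ≡ 35 (mod 53), so λ ≡ 10·35 ≡ 32.
  x = λ² - 27 - 27 = 1024 - 54 ≡ 16; y = λ·(27 - 16) - 25 ≡ 9. → (16, 9)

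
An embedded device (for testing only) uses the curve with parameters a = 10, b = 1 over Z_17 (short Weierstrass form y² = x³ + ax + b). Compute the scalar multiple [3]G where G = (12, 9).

Repeated addition: build up to 3G.
2G: tangent at (12, 9): λ = (3·12² + 10)/(2·9) ≡ 0/1. 1⁻¹ ≡ 1 (mod 17), so λ ≡ 0·1 ≡ 0.
  x = λ² - 12 - 12 = 0 - 24 ≡ 10; y = λ·(12 - 10) - 9 ≡ 8. → (10, 8)
3G: (10, 8) + (12, 9). λ = (9 - 8)/(12 - 10) ≡ 1/2 mod 17. 2⁻¹ ≡ 9 (mod 17), so λ ≡ 9.
  x = λ² - 10 - 12 = 81 - 22 ≡ 8; y = λ·(10 - 8) - 8 ≡ 10. → (8, 10)

(8, 10)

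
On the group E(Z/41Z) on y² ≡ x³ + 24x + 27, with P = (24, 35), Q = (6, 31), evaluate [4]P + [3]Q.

First 4P:
Double-and-add on 4 = (100)₂. Start with P = (24, 35) for the leading 1-bit.
double: tangent at (24, 35): λ = (3·24² + 24)/(2·35) ≡ 30/29. 29⁻¹ ≡ 17 (mod 41) since 29·17 = 493 ≡ 1, so λ ≡ 30·17 ≡ 18.
  x = λ² - 24 - 24 = 324 - 48 ≡ 30; y = λ·(24 - 30) - 35 ≡ 21. → (30, 21)
double: tangent at (30, 21): λ = (3·30² + 24)/(2·21) ≡ 18/1. 1⁻¹ ≡ 1 (mod 41), so λ ≡ 18·1 ≡ 18.
  x = λ² - 30 - 30 = 324 - 60 ≡ 18; y = λ·(30 - 18) - 21 ≡ 31. → (18, 31)
4P = (18, 31).
Next 3Q:
Repeated addition: build up to 3Q.
2Q: tangent at (6, 31): λ = (3·6² + 24)/(2·31) ≡ 9/21. 21⁻¹ ≡ 2 (mod 41) since 21·2 = 42 ≡ 1, so λ ≡ 9·2 ≡ 18.
  x = λ² - 6 - 6 = 324 - 12 ≡ 25; y = λ·(6 - 25) - 31 ≡ 37. → (25, 37)
3Q: (25, 37) + (6, 31). λ = (31 - 37)/(6 - 25) ≡ 35/22 mod 41. 22⁻¹ ≡ 28 (mod 41), so λ ≡ 37.
  x = λ² - 25 - 6 = 1369 - 31 ≡ 26; y = λ·(25 - 26) - 37 ≡ 8. → (26, 8)
3Q = (26, 8).
Finally 4P + 3Q:
(18, 31) + (26, 8). λ = (8 - 31)/(26 - 18) ≡ 18/8 mod 41. 8⁻¹ ≡ 36 (mod 41), so λ ≡ 33.
  x = λ² - 18 - 26 = 1089 - 44 ≡ 20; y = λ·(18 - 20) - 31 ≡ 26. → (20, 26)

(20, 26)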